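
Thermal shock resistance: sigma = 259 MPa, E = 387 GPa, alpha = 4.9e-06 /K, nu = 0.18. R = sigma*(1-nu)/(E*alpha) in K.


R = 259*(1-0.18)/(387*1000*4.9e-06) = 112 K

112


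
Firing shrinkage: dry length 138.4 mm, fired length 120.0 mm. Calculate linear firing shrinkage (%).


FS = (138.4 - 120.0) / 138.4 * 100 = 13.29%

13.29


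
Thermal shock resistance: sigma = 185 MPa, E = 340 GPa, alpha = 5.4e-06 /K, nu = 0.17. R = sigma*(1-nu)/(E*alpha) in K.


R = 185*(1-0.17)/(340*1000*5.4e-06) = 84 K

84


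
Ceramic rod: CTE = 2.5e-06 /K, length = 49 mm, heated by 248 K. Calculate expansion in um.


dL = 2.5e-06 * 49 * 248 * 1000 = 30.38 um

30.38


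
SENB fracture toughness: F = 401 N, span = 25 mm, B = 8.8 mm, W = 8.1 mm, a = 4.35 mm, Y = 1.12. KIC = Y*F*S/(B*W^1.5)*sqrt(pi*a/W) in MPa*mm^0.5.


KIC = 1.12*401*25/(8.8*8.1^1.5)*sqrt(pi*4.35/8.1) = 71.89

71.89


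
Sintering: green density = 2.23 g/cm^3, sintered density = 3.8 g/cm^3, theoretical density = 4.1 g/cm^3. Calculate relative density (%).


Relative = 3.8 / 4.1 * 100 = 92.7%

92.7


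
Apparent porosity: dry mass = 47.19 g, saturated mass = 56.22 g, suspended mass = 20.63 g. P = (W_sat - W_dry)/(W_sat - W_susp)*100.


P = (56.22 - 47.19) / (56.22 - 20.63) * 100 = 9.03 / 35.59 * 100 = 25.4%

25.4


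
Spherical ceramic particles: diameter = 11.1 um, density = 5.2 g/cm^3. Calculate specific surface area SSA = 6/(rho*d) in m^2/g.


SSA = 6 / (5.2 * 11.1) = 0.104 m^2/g

0.104


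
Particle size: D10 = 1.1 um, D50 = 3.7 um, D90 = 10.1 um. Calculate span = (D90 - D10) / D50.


Span = (10.1 - 1.1) / 3.7 = 9.0 / 3.7 = 2.432

2.432


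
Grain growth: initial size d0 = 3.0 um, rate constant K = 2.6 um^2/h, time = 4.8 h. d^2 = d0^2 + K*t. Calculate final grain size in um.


d^2 = 3.0^2 + 2.6*4.8 = 21.48
d = sqrt(21.48) = 4.63 um

4.63


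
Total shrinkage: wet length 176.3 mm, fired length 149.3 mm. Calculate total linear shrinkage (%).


TS = (176.3 - 149.3) / 176.3 * 100 = 15.31%

15.31


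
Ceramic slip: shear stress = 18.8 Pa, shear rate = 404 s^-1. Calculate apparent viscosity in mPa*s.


eta = tau/gamma * 1000 = 18.8/404 * 1000 = 46.5 mPa*s

46.5


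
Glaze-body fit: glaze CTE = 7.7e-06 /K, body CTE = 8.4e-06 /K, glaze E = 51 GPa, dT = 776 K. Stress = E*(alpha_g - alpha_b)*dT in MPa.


Stress = 51*1000*(7.7e-06 - 8.4e-06)*776 = -27.7 MPa

-27.7


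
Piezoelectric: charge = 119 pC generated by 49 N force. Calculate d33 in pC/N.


d33 = 119 / 49 = 2.4 pC/N

2.4


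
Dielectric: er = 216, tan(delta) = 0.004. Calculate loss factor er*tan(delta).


Loss = 216 * 0.004 = 0.864

0.864


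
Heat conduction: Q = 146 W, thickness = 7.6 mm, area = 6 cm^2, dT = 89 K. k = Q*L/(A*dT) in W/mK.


k = 146*7.6/1000/(6/10000*89) = 20.78 W/mK

20.78


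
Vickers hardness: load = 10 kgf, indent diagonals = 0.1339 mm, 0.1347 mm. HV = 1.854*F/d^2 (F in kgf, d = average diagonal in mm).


d_avg = (0.1339+0.1347)/2 = 0.1343 mm
HV = 1.854*10/0.1343^2 = 1028

1028


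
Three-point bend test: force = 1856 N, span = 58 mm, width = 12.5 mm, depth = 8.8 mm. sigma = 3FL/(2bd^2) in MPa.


sigma = 3*1856*58/(2*12.5*8.8^2) = 166.8 MPa

166.8


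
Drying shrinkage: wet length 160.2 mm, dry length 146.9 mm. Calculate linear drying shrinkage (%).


DS = (160.2 - 146.9) / 160.2 * 100 = 8.3%

8.3


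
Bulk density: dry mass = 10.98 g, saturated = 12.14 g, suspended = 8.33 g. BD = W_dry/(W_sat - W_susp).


BD = 10.98 / (12.14 - 8.33) = 10.98 / 3.81 = 2.882 g/cm^3

2.882


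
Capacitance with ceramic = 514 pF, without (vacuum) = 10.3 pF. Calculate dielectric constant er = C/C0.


er = 514 / 10.3 = 49.9

49.9


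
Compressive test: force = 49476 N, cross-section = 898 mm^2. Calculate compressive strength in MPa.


CS = 49476 / 898 = 55.1 MPa

55.1


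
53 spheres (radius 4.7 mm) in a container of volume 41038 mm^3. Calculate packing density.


V_sphere = 4/3*pi*4.7^3 = 434.8928 mm^3
Total V = 53*434.8928 = 23049.3184 mm^3
PD = 23049.3184 / 41038 = 0.562

0.562


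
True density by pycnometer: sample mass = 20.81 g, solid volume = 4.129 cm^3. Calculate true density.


TD = 20.81 / 4.129 = 5.04 g/cm^3

5.04


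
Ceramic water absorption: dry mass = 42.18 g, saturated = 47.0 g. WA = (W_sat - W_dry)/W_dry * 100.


WA = (47.0 - 42.18) / 42.18 * 100 = 11.43%

11.43


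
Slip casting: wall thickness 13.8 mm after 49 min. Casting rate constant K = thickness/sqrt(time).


K = 13.8 / sqrt(49) = 13.8 / 7.0 = 1.971 mm/min^0.5

1.971


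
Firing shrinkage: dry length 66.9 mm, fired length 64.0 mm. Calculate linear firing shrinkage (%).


FS = (66.9 - 64.0) / 66.9 * 100 = 4.33%

4.33


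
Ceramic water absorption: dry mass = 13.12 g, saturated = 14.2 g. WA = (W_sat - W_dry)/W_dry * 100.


WA = (14.2 - 13.12) / 13.12 * 100 = 8.23%

8.23


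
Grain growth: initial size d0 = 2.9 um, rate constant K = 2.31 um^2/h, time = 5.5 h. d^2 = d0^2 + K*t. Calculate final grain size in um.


d^2 = 2.9^2 + 2.31*5.5 = 21.115
d = sqrt(21.115) = 4.6 um

4.6


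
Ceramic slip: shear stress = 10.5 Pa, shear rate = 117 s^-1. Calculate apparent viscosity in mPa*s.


eta = tau/gamma * 1000 = 10.5/117 * 1000 = 89.7 mPa*s

89.7


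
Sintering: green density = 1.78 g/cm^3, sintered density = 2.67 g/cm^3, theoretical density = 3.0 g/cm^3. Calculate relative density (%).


Relative = 2.67 / 3.0 * 100 = 89.0%

89.0


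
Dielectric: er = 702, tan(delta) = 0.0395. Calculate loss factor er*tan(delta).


Loss = 702 * 0.0395 = 27.729

27.729


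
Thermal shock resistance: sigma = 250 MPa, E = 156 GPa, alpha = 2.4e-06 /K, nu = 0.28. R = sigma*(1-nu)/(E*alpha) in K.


R = 250*(1-0.28)/(156*1000*2.4e-06) = 481 K

481


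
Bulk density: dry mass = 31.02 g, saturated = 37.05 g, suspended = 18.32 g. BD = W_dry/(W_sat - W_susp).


BD = 31.02 / (37.05 - 18.32) = 31.02 / 18.73 = 1.656 g/cm^3

1.656


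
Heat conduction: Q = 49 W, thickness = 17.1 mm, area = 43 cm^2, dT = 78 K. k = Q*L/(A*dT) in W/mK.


k = 49*17.1/1000/(43/10000*78) = 2.5 W/mK

2.5


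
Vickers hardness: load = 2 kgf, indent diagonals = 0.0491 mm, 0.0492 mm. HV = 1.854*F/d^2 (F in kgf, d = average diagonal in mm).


d_avg = (0.0491+0.0492)/2 = 0.04915 mm
HV = 1.854*2/0.04915^2 = 1535

1535


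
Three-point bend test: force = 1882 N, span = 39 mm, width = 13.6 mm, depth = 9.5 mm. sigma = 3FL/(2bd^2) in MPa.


sigma = 3*1882*39/(2*13.6*9.5^2) = 89.7 MPa

89.7


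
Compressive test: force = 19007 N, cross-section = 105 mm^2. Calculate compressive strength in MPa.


CS = 19007 / 105 = 181.0 MPa

181.0


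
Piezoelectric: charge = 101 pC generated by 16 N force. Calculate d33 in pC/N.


d33 = 101 / 16 = 6.3 pC/N

6.3


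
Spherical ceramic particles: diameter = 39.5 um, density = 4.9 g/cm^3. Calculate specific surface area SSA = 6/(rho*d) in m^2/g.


SSA = 6 / (4.9 * 39.5) = 0.031 m^2/g

0.031


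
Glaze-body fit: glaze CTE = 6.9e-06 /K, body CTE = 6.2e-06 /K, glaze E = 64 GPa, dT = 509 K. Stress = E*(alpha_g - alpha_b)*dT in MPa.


Stress = 64*1000*(6.9e-06 - 6.2e-06)*509 = 22.8 MPa

22.8


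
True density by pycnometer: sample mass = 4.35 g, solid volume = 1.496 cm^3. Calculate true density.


TD = 4.35 / 1.496 = 2.908 g/cm^3

2.908


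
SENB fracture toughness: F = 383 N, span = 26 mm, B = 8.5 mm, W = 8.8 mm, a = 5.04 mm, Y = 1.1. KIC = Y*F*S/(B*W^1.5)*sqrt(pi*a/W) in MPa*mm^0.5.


KIC = 1.1*383*26/(8.5*8.8^1.5)*sqrt(pi*5.04/8.8) = 66.22

66.22


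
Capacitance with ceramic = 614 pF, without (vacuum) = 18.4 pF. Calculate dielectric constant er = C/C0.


er = 614 / 18.4 = 33.37

33.37


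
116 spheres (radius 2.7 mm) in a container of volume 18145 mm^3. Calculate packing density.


V_sphere = 4/3*pi*2.7^3 = 82.448 mm^3
Total V = 116*82.448 = 9563.968 mm^3
PD = 9563.968 / 18145 = 0.527

0.527


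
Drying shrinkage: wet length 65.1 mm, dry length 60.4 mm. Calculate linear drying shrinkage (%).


DS = (65.1 - 60.4) / 65.1 * 100 = 7.22%

7.22


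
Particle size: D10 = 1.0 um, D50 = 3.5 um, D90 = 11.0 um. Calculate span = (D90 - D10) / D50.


Span = (11.0 - 1.0) / 3.5 = 10.0 / 3.5 = 2.857

2.857


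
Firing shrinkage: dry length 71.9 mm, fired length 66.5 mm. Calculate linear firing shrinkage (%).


FS = (71.9 - 66.5) / 71.9 * 100 = 7.51%

7.51


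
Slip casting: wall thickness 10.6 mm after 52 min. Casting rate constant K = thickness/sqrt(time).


K = 10.6 / sqrt(52) = 10.6 / 7.2111 = 1.47 mm/min^0.5

1.47


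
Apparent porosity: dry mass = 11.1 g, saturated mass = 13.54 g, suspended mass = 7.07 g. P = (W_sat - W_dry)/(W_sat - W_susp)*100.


P = (13.54 - 11.1) / (13.54 - 7.07) * 100 = 2.44 / 6.47 * 100 = 37.7%

37.7


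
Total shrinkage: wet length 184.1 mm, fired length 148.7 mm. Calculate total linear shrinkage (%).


TS = (184.1 - 148.7) / 184.1 * 100 = 19.23%

19.23


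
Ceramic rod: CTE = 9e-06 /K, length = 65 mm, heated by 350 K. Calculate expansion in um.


dL = 9e-06 * 65 * 350 * 1000 = 204.75 um

204.75


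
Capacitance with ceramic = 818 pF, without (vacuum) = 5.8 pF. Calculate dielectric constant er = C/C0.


er = 818 / 5.8 = 141.03

141.03


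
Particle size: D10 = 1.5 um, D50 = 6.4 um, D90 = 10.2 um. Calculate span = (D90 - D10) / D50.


Span = (10.2 - 1.5) / 6.4 = 8.7 / 6.4 = 1.359

1.359


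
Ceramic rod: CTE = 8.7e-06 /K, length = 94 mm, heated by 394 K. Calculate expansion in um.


dL = 8.7e-06 * 94 * 394 * 1000 = 322.213 um

322.213


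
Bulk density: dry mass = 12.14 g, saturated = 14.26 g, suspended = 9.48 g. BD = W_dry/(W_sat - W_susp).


BD = 12.14 / (14.26 - 9.48) = 12.14 / 4.78 = 2.54 g/cm^3

2.54


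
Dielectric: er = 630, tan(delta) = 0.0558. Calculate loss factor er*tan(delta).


Loss = 630 * 0.0558 = 35.154

35.154


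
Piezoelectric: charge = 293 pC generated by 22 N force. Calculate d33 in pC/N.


d33 = 293 / 22 = 13.3 pC/N

13.3


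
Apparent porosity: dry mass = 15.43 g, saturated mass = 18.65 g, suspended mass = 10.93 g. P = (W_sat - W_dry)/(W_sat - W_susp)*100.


P = (18.65 - 15.43) / (18.65 - 10.93) * 100 = 3.22 / 7.72 * 100 = 41.7%

41.7


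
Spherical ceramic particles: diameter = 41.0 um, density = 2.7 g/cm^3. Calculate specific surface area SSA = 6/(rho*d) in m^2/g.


SSA = 6 / (2.7 * 41.0) = 0.054 m^2/g

0.054


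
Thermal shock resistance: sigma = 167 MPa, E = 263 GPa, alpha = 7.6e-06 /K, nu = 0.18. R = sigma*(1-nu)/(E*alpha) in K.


R = 167*(1-0.18)/(263*1000*7.6e-06) = 69 K

69


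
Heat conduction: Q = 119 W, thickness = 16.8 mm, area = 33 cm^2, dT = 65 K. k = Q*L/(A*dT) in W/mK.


k = 119*16.8/1000/(33/10000*65) = 9.32 W/mK

9.32


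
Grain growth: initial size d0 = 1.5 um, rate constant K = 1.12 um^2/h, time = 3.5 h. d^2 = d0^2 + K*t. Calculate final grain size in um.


d^2 = 1.5^2 + 1.12*3.5 = 6.17
d = sqrt(6.17) = 2.48 um

2.48


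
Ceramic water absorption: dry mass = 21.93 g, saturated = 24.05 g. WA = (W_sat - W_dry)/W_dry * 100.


WA = (24.05 - 21.93) / 21.93 * 100 = 9.67%

9.67


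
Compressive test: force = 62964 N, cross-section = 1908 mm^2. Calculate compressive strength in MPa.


CS = 62964 / 1908 = 33.0 MPa

33.0


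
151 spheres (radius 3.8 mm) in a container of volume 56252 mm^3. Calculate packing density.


V_sphere = 4/3*pi*3.8^3 = 229.8473 mm^3
Total V = 151*229.8473 = 34706.9423 mm^3
PD = 34706.9423 / 56252 = 0.617

0.617


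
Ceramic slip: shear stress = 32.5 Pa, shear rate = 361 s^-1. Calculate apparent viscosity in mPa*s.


eta = tau/gamma * 1000 = 32.5/361 * 1000 = 90.0 mPa*s

90.0


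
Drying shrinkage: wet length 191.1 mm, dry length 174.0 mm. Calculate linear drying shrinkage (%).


DS = (191.1 - 174.0) / 191.1 * 100 = 8.95%

8.95


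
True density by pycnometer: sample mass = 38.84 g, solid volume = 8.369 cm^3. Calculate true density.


TD = 38.84 / 8.369 = 4.641 g/cm^3

4.641


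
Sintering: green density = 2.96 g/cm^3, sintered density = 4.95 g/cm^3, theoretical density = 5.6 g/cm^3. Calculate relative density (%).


Relative = 4.95 / 5.6 * 100 = 88.4%

88.4


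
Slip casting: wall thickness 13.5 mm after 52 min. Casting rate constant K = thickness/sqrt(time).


K = 13.5 / sqrt(52) = 13.5 / 7.2111 = 1.872 mm/min^0.5

1.872


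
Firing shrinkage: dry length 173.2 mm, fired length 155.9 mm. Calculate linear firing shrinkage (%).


FS = (173.2 - 155.9) / 173.2 * 100 = 9.99%

9.99


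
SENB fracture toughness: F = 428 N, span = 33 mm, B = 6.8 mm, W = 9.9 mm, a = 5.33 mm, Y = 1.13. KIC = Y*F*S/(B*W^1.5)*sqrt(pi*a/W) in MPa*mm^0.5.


KIC = 1.13*428*33/(6.8*9.9^1.5)*sqrt(pi*5.33/9.9) = 97.99

97.99


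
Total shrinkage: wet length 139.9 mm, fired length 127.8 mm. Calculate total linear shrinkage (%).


TS = (139.9 - 127.8) / 139.9 * 100 = 8.65%

8.65


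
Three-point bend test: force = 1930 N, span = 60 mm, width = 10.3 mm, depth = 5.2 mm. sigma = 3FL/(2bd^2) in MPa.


sigma = 3*1930*60/(2*10.3*5.2^2) = 623.7 MPa

623.7


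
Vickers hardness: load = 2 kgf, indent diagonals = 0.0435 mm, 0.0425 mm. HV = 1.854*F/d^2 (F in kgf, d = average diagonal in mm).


d_avg = (0.0435+0.0425)/2 = 0.043 mm
HV = 1.854*2/0.043^2 = 2005

2005


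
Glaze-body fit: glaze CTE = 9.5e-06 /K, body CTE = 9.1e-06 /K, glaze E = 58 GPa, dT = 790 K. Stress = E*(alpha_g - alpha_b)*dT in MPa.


Stress = 58*1000*(9.5e-06 - 9.1e-06)*790 = 18.3 MPa

18.3


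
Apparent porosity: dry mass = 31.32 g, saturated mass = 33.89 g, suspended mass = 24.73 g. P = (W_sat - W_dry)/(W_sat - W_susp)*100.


P = (33.89 - 31.32) / (33.89 - 24.73) * 100 = 2.57 / 9.16 * 100 = 28.1%

28.1


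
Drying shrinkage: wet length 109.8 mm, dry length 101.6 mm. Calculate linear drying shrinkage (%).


DS = (109.8 - 101.6) / 109.8 * 100 = 7.47%

7.47


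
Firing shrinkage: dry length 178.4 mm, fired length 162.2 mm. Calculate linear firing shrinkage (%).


FS = (178.4 - 162.2) / 178.4 * 100 = 9.08%

9.08


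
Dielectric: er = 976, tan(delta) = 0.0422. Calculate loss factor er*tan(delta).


Loss = 976 * 0.0422 = 41.187

41.187


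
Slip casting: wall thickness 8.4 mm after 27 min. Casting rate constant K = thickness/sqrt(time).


K = 8.4 / sqrt(27) = 8.4 / 5.1962 = 1.617 mm/min^0.5

1.617


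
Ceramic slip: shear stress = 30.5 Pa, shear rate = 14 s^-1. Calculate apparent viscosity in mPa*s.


eta = tau/gamma * 1000 = 30.5/14 * 1000 = 2178.6 mPa*s

2178.6


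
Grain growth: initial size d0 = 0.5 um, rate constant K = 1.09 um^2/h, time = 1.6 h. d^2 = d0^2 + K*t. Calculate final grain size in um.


d^2 = 0.5^2 + 1.09*1.6 = 1.994
d = sqrt(1.994) = 1.41 um

1.41


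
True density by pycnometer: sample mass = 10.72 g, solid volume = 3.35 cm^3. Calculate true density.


TD = 10.72 / 3.35 = 3.2 g/cm^3

3.2


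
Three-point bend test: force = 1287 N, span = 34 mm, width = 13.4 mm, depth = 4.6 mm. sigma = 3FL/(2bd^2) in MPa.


sigma = 3*1287*34/(2*13.4*4.6^2) = 231.5 MPa

231.5


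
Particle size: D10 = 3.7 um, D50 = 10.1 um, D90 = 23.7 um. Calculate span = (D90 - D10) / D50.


Span = (23.7 - 3.7) / 10.1 = 20.0 / 10.1 = 1.98

1.98


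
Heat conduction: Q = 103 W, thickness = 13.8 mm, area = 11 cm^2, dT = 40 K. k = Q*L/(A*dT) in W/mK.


k = 103*13.8/1000/(11/10000*40) = 32.3 W/mK

32.3


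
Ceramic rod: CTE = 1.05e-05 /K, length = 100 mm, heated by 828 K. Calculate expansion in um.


dL = 1.05e-05 * 100 * 828 * 1000 = 869.4 um

869.4


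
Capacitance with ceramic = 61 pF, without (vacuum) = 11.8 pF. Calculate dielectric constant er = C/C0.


er = 61 / 11.8 = 5.17

5.17


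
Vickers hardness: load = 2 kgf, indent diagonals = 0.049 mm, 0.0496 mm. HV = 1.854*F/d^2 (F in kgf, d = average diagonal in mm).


d_avg = (0.049+0.0496)/2 = 0.0493 mm
HV = 1.854*2/0.0493^2 = 1526

1526


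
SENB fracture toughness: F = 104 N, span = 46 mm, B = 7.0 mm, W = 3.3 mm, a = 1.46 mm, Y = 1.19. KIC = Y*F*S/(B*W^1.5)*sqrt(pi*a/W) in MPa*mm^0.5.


KIC = 1.19*104*46/(7.0*3.3^1.5)*sqrt(pi*1.46/3.3) = 159.94

159.94


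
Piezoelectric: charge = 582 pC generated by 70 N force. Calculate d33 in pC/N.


d33 = 582 / 70 = 8.3 pC/N

8.3


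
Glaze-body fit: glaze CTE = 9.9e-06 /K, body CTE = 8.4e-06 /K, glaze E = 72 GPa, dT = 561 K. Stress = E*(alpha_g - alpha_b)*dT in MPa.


Stress = 72*1000*(9.9e-06 - 8.4e-06)*561 = 60.6 MPa

60.6


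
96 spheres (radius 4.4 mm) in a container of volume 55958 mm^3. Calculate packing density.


V_sphere = 4/3*pi*4.4^3 = 356.8179 mm^3
Total V = 96*356.8179 = 34254.5184 mm^3
PD = 34254.5184 / 55958 = 0.612

0.612


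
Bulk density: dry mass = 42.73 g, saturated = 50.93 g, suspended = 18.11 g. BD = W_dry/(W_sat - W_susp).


BD = 42.73 / (50.93 - 18.11) = 42.73 / 32.82 = 1.302 g/cm^3

1.302


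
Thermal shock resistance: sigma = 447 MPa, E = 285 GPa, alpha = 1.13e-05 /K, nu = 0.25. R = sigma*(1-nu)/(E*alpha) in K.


R = 447*(1-0.25)/(285*1000*1.13e-05) = 104 K

104


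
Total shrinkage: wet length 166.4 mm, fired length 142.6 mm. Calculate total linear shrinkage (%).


TS = (166.4 - 142.6) / 166.4 * 100 = 14.3%

14.3


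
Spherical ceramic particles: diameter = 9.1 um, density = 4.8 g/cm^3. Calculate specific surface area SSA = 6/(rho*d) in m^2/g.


SSA = 6 / (4.8 * 9.1) = 0.137 m^2/g

0.137


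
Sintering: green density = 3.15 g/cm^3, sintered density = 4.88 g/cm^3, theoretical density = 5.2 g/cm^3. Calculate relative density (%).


Relative = 4.88 / 5.2 * 100 = 93.8%

93.8


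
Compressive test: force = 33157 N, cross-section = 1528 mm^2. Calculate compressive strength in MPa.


CS = 33157 / 1528 = 21.7 MPa

21.7


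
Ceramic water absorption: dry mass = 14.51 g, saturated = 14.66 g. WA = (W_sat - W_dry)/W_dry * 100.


WA = (14.66 - 14.51) / 14.51 * 100 = 1.03%

1.03


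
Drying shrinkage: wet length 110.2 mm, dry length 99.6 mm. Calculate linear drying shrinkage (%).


DS = (110.2 - 99.6) / 110.2 * 100 = 9.62%

9.62


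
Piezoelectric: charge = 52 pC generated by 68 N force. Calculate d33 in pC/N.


d33 = 52 / 68 = 0.8 pC/N

0.8


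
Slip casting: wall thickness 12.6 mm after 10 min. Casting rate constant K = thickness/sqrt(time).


K = 12.6 / sqrt(10) = 12.6 / 3.1623 = 3.984 mm/min^0.5

3.984


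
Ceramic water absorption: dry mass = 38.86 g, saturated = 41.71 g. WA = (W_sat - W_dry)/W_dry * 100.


WA = (41.71 - 38.86) / 38.86 * 100 = 7.33%

7.33


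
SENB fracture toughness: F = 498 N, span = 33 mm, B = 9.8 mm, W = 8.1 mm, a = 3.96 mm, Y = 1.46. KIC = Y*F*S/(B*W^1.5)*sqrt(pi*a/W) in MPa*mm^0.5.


KIC = 1.46*498*33/(9.8*8.1^1.5)*sqrt(pi*3.96/8.1) = 131.62

131.62


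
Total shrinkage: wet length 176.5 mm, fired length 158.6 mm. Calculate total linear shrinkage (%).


TS = (176.5 - 158.6) / 176.5 * 100 = 10.14%

10.14


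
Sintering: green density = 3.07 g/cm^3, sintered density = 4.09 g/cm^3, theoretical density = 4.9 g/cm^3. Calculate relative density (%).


Relative = 4.09 / 4.9 * 100 = 83.5%

83.5


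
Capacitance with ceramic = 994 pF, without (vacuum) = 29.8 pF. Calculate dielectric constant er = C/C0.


er = 994 / 29.8 = 33.36

33.36


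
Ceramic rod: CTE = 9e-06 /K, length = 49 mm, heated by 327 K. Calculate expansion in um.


dL = 9e-06 * 49 * 327 * 1000 = 144.207 um

144.207


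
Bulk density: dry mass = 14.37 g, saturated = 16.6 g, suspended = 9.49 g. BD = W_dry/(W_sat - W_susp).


BD = 14.37 / (16.6 - 9.49) = 14.37 / 7.11 = 2.021 g/cm^3

2.021


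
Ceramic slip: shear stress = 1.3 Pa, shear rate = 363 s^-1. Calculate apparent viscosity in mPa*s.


eta = tau/gamma * 1000 = 1.3/363 * 1000 = 3.6 mPa*s

3.6


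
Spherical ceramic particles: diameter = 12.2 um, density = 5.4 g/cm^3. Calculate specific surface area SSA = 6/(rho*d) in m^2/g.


SSA = 6 / (5.4 * 12.2) = 0.091 m^2/g

0.091


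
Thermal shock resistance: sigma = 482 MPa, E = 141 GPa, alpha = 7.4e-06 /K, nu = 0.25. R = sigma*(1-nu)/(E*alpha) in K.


R = 482*(1-0.25)/(141*1000*7.4e-06) = 346 K

346


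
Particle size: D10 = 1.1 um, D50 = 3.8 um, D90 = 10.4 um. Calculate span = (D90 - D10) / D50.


Span = (10.4 - 1.1) / 3.8 = 9.3 / 3.8 = 2.447

2.447


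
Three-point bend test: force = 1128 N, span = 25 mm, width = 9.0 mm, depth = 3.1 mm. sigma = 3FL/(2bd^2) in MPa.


sigma = 3*1128*25/(2*9.0*3.1^2) = 489.1 MPa

489.1


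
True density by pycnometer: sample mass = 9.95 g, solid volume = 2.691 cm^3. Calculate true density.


TD = 9.95 / 2.691 = 3.698 g/cm^3

3.698


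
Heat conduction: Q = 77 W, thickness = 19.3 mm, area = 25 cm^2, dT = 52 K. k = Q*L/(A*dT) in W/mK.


k = 77*19.3/1000/(25/10000*52) = 11.43 W/mK

11.43


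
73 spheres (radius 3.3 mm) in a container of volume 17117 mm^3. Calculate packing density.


V_sphere = 4/3*pi*3.3^3 = 150.5326 mm^3
Total V = 73*150.5326 = 10988.8798 mm^3
PD = 10988.8798 / 17117 = 0.642

0.642


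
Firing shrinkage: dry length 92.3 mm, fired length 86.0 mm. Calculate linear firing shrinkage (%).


FS = (92.3 - 86.0) / 92.3 * 100 = 6.83%

6.83


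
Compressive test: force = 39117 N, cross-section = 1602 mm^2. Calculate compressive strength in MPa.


CS = 39117 / 1602 = 24.4 MPa

24.4


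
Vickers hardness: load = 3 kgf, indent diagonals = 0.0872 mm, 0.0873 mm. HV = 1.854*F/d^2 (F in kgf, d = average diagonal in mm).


d_avg = (0.0872+0.0873)/2 = 0.08725 mm
HV = 1.854*3/0.08725^2 = 731

731


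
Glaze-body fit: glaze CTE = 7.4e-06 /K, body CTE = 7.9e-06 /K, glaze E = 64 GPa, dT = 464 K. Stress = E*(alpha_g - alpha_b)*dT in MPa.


Stress = 64*1000*(7.4e-06 - 7.9e-06)*464 = -14.8 MPa

-14.8


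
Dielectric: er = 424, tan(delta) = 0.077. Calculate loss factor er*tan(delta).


Loss = 424 * 0.077 = 32.648

32.648


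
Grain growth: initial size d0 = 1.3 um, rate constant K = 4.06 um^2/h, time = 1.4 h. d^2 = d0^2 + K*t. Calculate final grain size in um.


d^2 = 1.3^2 + 4.06*1.4 = 7.374
d = sqrt(7.374) = 2.72 um

2.72


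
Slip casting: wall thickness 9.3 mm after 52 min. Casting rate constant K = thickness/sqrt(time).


K = 9.3 / sqrt(52) = 9.3 / 7.2111 = 1.29 mm/min^0.5

1.29


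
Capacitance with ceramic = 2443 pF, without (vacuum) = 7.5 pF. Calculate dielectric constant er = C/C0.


er = 2443 / 7.5 = 325.73

325.73


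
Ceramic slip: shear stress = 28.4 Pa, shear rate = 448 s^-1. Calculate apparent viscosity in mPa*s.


eta = tau/gamma * 1000 = 28.4/448 * 1000 = 63.4 mPa*s

63.4


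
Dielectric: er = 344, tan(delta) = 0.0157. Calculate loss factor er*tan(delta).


Loss = 344 * 0.0157 = 5.401

5.401


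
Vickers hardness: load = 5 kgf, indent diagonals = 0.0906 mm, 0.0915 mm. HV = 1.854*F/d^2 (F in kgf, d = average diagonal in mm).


d_avg = (0.0906+0.0915)/2 = 0.09105 mm
HV = 1.854*5/0.09105^2 = 1118

1118


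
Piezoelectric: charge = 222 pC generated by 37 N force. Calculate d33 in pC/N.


d33 = 222 / 37 = 6.0 pC/N

6.0


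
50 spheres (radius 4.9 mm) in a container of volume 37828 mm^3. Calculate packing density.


V_sphere = 4/3*pi*4.9^3 = 492.807 mm^3
Total V = 50*492.807 = 24640.35 mm^3
PD = 24640.35 / 37828 = 0.651

0.651


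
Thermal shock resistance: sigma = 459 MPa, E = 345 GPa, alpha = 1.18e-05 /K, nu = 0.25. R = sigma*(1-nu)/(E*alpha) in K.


R = 459*(1-0.25)/(345*1000*1.18e-05) = 85 K

85


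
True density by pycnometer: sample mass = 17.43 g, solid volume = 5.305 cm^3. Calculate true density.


TD = 17.43 / 5.305 = 3.286 g/cm^3

3.286


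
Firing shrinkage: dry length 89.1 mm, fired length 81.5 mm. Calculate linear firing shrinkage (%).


FS = (89.1 - 81.5) / 89.1 * 100 = 8.53%

8.53


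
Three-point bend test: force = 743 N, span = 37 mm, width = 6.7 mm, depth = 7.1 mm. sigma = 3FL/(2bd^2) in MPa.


sigma = 3*743*37/(2*6.7*7.1^2) = 122.1 MPa

122.1


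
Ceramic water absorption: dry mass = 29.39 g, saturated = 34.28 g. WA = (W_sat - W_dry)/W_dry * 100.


WA = (34.28 - 29.39) / 29.39 * 100 = 16.64%

16.64


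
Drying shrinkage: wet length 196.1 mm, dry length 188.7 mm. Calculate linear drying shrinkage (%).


DS = (196.1 - 188.7) / 196.1 * 100 = 3.77%

3.77


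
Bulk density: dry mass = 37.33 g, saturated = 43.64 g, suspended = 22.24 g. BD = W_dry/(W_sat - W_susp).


BD = 37.33 / (43.64 - 22.24) = 37.33 / 21.4 = 1.744 g/cm^3

1.744


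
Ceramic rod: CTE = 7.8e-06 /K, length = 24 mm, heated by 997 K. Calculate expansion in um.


dL = 7.8e-06 * 24 * 997 * 1000 = 186.638 um

186.638


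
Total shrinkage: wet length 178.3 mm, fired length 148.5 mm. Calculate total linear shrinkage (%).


TS = (178.3 - 148.5) / 178.3 * 100 = 16.71%

16.71


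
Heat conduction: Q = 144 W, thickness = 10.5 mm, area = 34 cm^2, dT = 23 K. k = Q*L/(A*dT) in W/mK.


k = 144*10.5/1000/(34/10000*23) = 19.34 W/mK

19.34


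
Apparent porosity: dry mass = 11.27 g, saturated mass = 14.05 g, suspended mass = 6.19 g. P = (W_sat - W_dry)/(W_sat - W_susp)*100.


P = (14.05 - 11.27) / (14.05 - 6.19) * 100 = 2.78 / 7.86 * 100 = 35.4%

35.4


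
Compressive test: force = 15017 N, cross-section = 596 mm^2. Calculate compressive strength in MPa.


CS = 15017 / 596 = 25.2 MPa

25.2


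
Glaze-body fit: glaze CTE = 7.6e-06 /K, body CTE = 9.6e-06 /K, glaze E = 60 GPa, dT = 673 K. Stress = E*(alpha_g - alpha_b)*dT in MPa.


Stress = 60*1000*(7.6e-06 - 9.6e-06)*673 = -80.8 MPa

-80.8


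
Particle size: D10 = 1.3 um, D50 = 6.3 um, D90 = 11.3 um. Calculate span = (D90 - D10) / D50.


Span = (11.3 - 1.3) / 6.3 = 10.0 / 6.3 = 1.587

1.587


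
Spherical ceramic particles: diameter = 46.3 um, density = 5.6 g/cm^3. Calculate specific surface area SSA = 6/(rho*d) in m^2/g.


SSA = 6 / (5.6 * 46.3) = 0.023 m^2/g

0.023


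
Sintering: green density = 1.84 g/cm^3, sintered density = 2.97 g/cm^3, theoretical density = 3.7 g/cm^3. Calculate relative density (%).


Relative = 2.97 / 3.7 * 100 = 80.3%

80.3


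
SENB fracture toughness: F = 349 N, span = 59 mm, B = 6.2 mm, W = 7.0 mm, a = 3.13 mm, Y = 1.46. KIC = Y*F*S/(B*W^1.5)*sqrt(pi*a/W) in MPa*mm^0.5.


KIC = 1.46*349*59/(6.2*7.0^1.5)*sqrt(pi*3.13/7.0) = 310.31

310.31


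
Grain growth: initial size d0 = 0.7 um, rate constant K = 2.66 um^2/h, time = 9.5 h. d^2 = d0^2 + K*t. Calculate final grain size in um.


d^2 = 0.7^2 + 2.66*9.5 = 25.76
d = sqrt(25.76) = 5.08 um

5.08


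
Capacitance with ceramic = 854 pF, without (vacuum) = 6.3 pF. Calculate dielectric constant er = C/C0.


er = 854 / 6.3 = 135.56

135.56


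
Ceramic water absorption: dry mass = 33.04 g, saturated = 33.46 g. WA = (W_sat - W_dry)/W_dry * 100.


WA = (33.46 - 33.04) / 33.04 * 100 = 1.27%

1.27


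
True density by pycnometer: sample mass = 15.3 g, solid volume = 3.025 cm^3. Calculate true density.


TD = 15.3 / 3.025 = 5.058 g/cm^3

5.058


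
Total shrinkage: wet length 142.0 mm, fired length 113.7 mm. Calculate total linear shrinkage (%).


TS = (142.0 - 113.7) / 142.0 * 100 = 19.93%

19.93


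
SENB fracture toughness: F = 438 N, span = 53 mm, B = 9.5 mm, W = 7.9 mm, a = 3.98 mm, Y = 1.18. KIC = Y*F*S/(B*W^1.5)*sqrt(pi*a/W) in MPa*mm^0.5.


KIC = 1.18*438*53/(9.5*7.9^1.5)*sqrt(pi*3.98/7.9) = 163.37

163.37


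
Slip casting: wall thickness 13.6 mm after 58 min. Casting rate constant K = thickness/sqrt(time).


K = 13.6 / sqrt(58) = 13.6 / 7.6158 = 1.786 mm/min^0.5

1.786


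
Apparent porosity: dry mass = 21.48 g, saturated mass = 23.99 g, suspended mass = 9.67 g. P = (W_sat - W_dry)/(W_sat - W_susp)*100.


P = (23.99 - 21.48) / (23.99 - 9.67) * 100 = 2.51 / 14.32 * 100 = 17.5%

17.5


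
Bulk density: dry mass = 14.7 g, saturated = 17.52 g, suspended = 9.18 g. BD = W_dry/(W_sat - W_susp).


BD = 14.7 / (17.52 - 9.18) = 14.7 / 8.34 = 1.763 g/cm^3

1.763


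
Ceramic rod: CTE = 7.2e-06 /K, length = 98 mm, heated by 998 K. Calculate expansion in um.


dL = 7.2e-06 * 98 * 998 * 1000 = 704.189 um

704.189


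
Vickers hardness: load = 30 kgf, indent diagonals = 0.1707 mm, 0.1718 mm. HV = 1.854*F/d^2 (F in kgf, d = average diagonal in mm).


d_avg = (0.1707+0.1718)/2 = 0.17125 mm
HV = 1.854*30/0.17125^2 = 1897

1897


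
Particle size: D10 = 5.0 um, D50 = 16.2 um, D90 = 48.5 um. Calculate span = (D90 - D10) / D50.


Span = (48.5 - 5.0) / 16.2 = 43.5 / 16.2 = 2.685

2.685


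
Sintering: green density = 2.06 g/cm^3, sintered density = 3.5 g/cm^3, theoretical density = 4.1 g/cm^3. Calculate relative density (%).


Relative = 3.5 / 4.1 * 100 = 85.4%

85.4


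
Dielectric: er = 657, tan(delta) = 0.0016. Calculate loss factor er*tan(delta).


Loss = 657 * 0.0016 = 1.051

1.051


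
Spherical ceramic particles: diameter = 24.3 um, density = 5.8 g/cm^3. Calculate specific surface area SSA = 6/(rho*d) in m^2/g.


SSA = 6 / (5.8 * 24.3) = 0.043 m^2/g

0.043


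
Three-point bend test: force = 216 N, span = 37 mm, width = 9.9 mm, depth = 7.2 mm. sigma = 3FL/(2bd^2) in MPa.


sigma = 3*216*37/(2*9.9*7.2^2) = 23.4 MPa

23.4


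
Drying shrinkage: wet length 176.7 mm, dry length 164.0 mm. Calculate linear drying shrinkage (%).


DS = (176.7 - 164.0) / 176.7 * 100 = 7.19%

7.19


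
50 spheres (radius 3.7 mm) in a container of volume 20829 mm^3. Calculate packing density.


V_sphere = 4/3*pi*3.7^3 = 212.1748 mm^3
Total V = 50*212.1748 = 10608.74 mm^3
PD = 10608.74 / 20829 = 0.509

0.509


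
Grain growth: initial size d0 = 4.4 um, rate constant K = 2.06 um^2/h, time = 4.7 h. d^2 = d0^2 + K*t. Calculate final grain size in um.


d^2 = 4.4^2 + 2.06*4.7 = 29.042
d = sqrt(29.042) = 5.39 um

5.39


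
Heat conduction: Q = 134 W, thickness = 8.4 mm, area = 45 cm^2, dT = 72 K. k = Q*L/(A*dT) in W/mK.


k = 134*8.4/1000/(45/10000*72) = 3.47 W/mK

3.47


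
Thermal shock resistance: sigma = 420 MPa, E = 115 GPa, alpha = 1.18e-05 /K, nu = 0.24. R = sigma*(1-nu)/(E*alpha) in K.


R = 420*(1-0.24)/(115*1000*1.18e-05) = 235 K

235


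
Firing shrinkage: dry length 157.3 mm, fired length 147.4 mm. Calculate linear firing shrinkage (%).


FS = (157.3 - 147.4) / 157.3 * 100 = 6.29%

6.29


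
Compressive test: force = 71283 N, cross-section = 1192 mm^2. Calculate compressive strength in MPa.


CS = 71283 / 1192 = 59.8 MPa

59.8


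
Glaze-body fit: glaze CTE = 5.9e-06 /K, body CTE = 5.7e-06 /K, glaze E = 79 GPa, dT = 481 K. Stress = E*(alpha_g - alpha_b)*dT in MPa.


Stress = 79*1000*(5.9e-06 - 5.7e-06)*481 = 7.6 MPa

7.6


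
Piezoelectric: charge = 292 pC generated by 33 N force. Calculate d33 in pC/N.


d33 = 292 / 33 = 8.8 pC/N

8.8


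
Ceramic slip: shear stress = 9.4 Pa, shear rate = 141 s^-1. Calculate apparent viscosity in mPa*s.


eta = tau/gamma * 1000 = 9.4/141 * 1000 = 66.7 mPa*s

66.7


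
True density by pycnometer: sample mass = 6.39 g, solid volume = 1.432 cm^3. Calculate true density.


TD = 6.39 / 1.432 = 4.462 g/cm^3

4.462


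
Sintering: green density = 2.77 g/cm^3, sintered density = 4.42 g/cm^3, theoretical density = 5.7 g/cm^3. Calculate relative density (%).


Relative = 4.42 / 5.7 * 100 = 77.5%

77.5


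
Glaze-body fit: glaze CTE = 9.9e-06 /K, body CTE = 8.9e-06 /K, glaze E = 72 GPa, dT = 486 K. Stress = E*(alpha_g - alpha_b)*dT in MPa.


Stress = 72*1000*(9.9e-06 - 8.9e-06)*486 = 35.0 MPa

35.0


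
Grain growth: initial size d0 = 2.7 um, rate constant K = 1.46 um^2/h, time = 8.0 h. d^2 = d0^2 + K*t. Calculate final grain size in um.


d^2 = 2.7^2 + 1.46*8.0 = 18.97
d = sqrt(18.97) = 4.36 um

4.36


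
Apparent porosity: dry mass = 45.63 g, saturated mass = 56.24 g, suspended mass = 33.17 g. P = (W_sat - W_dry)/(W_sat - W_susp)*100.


P = (56.24 - 45.63) / (56.24 - 33.17) * 100 = 10.61 / 23.07 * 100 = 46.0%

46.0


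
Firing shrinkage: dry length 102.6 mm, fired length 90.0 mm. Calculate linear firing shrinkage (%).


FS = (102.6 - 90.0) / 102.6 * 100 = 12.28%

12.28


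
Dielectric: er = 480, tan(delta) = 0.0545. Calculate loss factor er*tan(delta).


Loss = 480 * 0.0545 = 26.16

26.16


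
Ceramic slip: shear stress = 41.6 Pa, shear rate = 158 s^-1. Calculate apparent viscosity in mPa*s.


eta = tau/gamma * 1000 = 41.6/158 * 1000 = 263.3 mPa*s

263.3


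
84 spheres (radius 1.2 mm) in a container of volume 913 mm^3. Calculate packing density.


V_sphere = 4/3*pi*1.2^3 = 7.2382 mm^3
Total V = 84*7.2382 = 608.0088 mm^3
PD = 608.0088 / 913 = 0.666

0.666


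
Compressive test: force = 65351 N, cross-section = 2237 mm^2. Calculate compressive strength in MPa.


CS = 65351 / 2237 = 29.2 MPa

29.2


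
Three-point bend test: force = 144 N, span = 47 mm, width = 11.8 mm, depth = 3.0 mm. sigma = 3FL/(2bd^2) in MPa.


sigma = 3*144*47/(2*11.8*3.0^2) = 95.6 MPa

95.6


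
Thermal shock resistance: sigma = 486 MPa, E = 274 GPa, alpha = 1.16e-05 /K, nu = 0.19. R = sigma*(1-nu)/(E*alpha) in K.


R = 486*(1-0.19)/(274*1000*1.16e-05) = 124 K

124


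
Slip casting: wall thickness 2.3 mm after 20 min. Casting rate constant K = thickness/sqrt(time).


K = 2.3 / sqrt(20) = 2.3 / 4.4721 = 0.514 mm/min^0.5

0.514


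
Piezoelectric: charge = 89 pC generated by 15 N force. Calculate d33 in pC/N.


d33 = 89 / 15 = 5.9 pC/N

5.9


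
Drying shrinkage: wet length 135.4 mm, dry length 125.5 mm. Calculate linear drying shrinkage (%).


DS = (135.4 - 125.5) / 135.4 * 100 = 7.31%

7.31


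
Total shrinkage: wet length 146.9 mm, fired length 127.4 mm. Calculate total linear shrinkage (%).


TS = (146.9 - 127.4) / 146.9 * 100 = 13.27%

13.27


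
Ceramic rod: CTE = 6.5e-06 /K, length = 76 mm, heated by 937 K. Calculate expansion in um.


dL = 6.5e-06 * 76 * 937 * 1000 = 462.878 um

462.878


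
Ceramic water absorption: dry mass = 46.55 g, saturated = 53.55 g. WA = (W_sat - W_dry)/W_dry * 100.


WA = (53.55 - 46.55) / 46.55 * 100 = 15.04%

15.04


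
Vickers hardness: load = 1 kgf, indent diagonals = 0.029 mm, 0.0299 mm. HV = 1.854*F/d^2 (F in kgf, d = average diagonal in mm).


d_avg = (0.029+0.0299)/2 = 0.02945 mm
HV = 1.854*1/0.02945^2 = 2138

2138


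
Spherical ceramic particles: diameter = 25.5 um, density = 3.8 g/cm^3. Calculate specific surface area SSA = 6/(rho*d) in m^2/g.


SSA = 6 / (3.8 * 25.5) = 0.062 m^2/g

0.062


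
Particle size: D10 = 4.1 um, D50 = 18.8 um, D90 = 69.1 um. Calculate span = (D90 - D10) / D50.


Span = (69.1 - 4.1) / 18.8 = 65.0 / 18.8 = 3.457

3.457


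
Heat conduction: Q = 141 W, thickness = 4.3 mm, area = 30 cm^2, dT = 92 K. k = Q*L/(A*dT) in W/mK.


k = 141*4.3/1000/(30/10000*92) = 2.2 W/mK

2.2


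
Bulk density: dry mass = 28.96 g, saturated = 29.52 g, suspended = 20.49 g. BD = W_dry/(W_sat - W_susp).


BD = 28.96 / (29.52 - 20.49) = 28.96 / 9.03 = 3.207 g/cm^3

3.207


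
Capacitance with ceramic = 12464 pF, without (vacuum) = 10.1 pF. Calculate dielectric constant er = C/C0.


er = 12464 / 10.1 = 1234.06

1234.06


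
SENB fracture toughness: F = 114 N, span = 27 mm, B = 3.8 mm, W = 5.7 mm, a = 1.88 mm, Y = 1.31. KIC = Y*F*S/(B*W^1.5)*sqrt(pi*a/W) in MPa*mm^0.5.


KIC = 1.31*114*27/(3.8*5.7^1.5)*sqrt(pi*1.88/5.7) = 79.37

79.37


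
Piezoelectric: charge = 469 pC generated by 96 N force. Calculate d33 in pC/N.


d33 = 469 / 96 = 4.9 pC/N

4.9


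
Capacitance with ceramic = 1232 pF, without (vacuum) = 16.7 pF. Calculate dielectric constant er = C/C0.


er = 1232 / 16.7 = 73.77

73.77


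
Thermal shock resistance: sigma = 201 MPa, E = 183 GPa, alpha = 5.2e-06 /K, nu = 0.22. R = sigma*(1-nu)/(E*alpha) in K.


R = 201*(1-0.22)/(183*1000*5.2e-06) = 165 K

165


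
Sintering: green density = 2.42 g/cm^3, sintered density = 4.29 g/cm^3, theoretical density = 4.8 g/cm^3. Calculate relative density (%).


Relative = 4.29 / 4.8 * 100 = 89.4%

89.4


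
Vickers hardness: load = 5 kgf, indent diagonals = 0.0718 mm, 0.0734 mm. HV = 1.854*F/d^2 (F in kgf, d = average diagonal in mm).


d_avg = (0.0718+0.0734)/2 = 0.0726 mm
HV = 1.854*5/0.0726^2 = 1759

1759


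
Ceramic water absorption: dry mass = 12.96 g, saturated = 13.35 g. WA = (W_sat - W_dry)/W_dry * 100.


WA = (13.35 - 12.96) / 12.96 * 100 = 3.01%

3.01


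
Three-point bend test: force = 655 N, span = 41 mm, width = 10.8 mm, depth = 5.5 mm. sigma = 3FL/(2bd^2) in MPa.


sigma = 3*655*41/(2*10.8*5.5^2) = 123.3 MPa

123.3


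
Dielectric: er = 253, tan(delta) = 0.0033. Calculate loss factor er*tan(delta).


Loss = 253 * 0.0033 = 0.835

0.835


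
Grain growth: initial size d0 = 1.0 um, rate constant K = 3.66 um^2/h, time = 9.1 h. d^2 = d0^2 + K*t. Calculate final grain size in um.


d^2 = 1.0^2 + 3.66*9.1 = 34.306
d = sqrt(34.306) = 5.86 um

5.86


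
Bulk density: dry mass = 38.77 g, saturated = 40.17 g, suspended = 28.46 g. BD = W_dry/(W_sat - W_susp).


BD = 38.77 / (40.17 - 28.46) = 38.77 / 11.71 = 3.311 g/cm^3

3.311


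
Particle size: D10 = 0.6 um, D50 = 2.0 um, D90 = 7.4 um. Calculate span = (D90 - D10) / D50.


Span = (7.4 - 0.6) / 2.0 = 6.8 / 2.0 = 3.4

3.4


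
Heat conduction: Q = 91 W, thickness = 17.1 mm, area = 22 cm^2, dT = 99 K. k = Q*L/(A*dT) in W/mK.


k = 91*17.1/1000/(22/10000*99) = 7.14 W/mK

7.14


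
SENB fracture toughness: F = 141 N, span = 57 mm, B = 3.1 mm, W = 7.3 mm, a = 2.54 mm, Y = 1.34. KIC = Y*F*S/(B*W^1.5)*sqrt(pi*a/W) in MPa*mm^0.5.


KIC = 1.34*141*57/(3.1*7.3^1.5)*sqrt(pi*2.54/7.3) = 184.15

184.15


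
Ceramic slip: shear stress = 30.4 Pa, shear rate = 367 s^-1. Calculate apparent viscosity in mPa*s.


eta = tau/gamma * 1000 = 30.4/367 * 1000 = 82.8 mPa*s

82.8


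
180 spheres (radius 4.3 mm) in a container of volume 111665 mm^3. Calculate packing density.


V_sphere = 4/3*pi*4.3^3 = 333.0381 mm^3
Total V = 180*333.0381 = 59946.858 mm^3
PD = 59946.858 / 111665 = 0.537

0.537


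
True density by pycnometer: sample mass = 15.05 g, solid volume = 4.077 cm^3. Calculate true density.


TD = 15.05 / 4.077 = 3.691 g/cm^3

3.691


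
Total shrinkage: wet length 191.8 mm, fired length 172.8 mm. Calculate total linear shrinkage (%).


TS = (191.8 - 172.8) / 191.8 * 100 = 9.91%

9.91


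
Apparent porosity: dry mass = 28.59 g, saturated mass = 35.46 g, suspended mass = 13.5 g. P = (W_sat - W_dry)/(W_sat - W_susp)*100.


P = (35.46 - 28.59) / (35.46 - 13.5) * 100 = 6.87 / 21.96 * 100 = 31.3%

31.3


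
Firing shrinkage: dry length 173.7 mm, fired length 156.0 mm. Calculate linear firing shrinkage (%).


FS = (173.7 - 156.0) / 173.7 * 100 = 10.19%

10.19


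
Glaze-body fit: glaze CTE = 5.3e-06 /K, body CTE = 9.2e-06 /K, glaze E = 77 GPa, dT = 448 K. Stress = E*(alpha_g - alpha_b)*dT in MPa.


Stress = 77*1000*(5.3e-06 - 9.2e-06)*448 = -134.5 MPa

-134.5


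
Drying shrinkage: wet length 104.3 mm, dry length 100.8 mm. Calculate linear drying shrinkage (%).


DS = (104.3 - 100.8) / 104.3 * 100 = 3.36%

3.36


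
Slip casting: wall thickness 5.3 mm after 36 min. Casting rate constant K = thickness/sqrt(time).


K = 5.3 / sqrt(36) = 5.3 / 6.0 = 0.883 mm/min^0.5

0.883


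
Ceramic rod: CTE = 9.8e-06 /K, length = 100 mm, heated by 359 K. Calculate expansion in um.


dL = 9.8e-06 * 100 * 359 * 1000 = 351.82 um

351.82


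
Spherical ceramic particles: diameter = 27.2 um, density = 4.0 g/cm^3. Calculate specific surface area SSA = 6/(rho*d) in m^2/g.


SSA = 6 / (4.0 * 27.2) = 0.055 m^2/g

0.055
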